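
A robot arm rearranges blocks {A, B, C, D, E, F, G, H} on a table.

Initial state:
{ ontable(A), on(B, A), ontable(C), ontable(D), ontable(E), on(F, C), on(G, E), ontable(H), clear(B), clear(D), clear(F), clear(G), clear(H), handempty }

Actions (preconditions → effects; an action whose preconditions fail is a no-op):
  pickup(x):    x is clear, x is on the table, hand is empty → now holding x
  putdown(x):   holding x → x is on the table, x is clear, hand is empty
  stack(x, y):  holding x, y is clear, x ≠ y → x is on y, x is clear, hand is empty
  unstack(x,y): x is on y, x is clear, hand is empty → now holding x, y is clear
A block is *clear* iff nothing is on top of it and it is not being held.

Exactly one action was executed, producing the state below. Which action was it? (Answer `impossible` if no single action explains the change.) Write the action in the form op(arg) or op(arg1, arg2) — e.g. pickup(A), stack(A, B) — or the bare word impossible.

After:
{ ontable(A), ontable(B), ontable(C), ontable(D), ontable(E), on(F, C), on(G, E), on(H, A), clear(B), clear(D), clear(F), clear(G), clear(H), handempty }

target: towers=[A/H; B; C/F; D; E/G] holding=-
     unstack(G, E) → towers=[A/B; C/F; D; E; H] holding=G
         pickup(H) → towers=[A/B; C/F; D; E/G] holding=H
     unstack(B, A) → towers=[A; C/F; D; E/G; H] holding=B
     unstack(F, C) → towers=[A/B; C; D; E/G; H] holding=F
         pickup(D) → towers=[A/B; C/F; E/G; H] holding=D
none of the 5 applicable actions match → impossible

impossible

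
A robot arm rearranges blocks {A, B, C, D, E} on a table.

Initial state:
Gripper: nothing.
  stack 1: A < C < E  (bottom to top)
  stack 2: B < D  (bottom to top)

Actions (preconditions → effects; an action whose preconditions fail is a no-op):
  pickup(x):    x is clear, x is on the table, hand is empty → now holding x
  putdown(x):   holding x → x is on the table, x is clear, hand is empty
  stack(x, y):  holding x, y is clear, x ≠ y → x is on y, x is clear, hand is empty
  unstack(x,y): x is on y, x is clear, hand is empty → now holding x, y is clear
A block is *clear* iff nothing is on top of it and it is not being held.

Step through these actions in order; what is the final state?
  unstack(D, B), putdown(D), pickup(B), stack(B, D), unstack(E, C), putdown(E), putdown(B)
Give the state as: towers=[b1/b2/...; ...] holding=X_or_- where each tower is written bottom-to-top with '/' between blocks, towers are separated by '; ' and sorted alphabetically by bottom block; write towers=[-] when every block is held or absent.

towers=[A/C; D/B; E] holding=-

step 1 (unstack(D, B)): towers=[A/C/E; B] holding=D
step 2 (putdown(D)): towers=[A/C/E; B; D] holding=-
step 3 (pickup(B)): towers=[A/C/E; D] holding=B
step 4 (stack(B, D)): towers=[A/C/E; D/B] holding=-
step 5 (unstack(E, C)): towers=[A/C; D/B] holding=E
step 6 (putdown(E)): towers=[A/C; D/B; E] holding=-
step 7 (putdown(B)) [no-op]: towers=[A/C; D/B; E] holding=-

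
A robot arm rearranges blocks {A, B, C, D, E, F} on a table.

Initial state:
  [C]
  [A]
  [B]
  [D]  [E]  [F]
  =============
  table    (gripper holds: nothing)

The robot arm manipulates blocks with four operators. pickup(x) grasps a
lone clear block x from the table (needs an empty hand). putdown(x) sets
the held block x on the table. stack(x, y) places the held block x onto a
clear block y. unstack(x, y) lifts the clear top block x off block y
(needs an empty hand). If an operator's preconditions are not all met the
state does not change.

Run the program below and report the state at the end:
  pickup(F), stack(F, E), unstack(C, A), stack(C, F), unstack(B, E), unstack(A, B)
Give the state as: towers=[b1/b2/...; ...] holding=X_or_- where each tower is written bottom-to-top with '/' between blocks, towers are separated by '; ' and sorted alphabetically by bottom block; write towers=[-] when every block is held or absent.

towers=[D/B; E/F/C] holding=A

step 1 (pickup(F)): towers=[D/B/A/C; E] holding=F
step 2 (stack(F, E)): towers=[D/B/A/C; E/F] holding=-
step 3 (unstack(C, A)): towers=[D/B/A; E/F] holding=C
step 4 (stack(C, F)): towers=[D/B/A; E/F/C] holding=-
step 5 (unstack(B, E)) [no-op]: towers=[D/B/A; E/F/C] holding=-
step 6 (unstack(A, B)): towers=[D/B; E/F/C] holding=A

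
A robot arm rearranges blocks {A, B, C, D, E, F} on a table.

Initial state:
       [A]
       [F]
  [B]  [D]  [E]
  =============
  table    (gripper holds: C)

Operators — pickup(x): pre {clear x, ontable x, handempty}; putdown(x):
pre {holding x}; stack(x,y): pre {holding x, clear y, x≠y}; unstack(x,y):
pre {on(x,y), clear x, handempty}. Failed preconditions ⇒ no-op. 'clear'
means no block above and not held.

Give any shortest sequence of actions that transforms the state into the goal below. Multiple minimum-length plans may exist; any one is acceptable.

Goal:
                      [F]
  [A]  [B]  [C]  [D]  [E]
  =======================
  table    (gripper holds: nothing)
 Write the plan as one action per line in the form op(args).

step 1 (putdown(C)): towers=[B; C; D/F/A; E] holding=-
step 2 (unstack(A, F)): towers=[B; C; D/F; E] holding=A
step 3 (putdown(A)): towers=[A; B; C; D/F; E] holding=-
step 4 (unstack(F, D)): towers=[A; B; C; D; E] holding=F
step 5 (stack(F, E)): towers=[A; B; C; D; E/F] holding=-
goal check: towers=[A; B; C; D; E/F] holding=- — reached (length 5, optimal by BFS)

putdown(C)
unstack(A, F)
putdown(A)
unstack(F, D)
stack(F, E)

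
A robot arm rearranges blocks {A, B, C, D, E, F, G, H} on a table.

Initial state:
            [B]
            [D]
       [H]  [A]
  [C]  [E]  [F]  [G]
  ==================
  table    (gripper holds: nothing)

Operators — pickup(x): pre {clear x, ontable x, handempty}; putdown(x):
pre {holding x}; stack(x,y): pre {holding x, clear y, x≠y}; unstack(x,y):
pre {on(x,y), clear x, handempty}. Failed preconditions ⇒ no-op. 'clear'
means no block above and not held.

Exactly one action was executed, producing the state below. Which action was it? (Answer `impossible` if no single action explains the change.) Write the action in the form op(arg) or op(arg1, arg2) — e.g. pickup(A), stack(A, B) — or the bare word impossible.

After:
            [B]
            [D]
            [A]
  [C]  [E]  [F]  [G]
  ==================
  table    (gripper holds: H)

unstack(H, E)

target: towers=[C; E; F/A/D/B; G] holding=H
         pickup(G) → towers=[C; E/H; F/A/D/B] holding=G
     unstack(H, E) → towers=[C; E; F/A/D/B; G] holding=H  ← match
     unstack(B, D) → towers=[C; E/H; F/A/D; G] holding=B
         pickup(C) → towers=[E/H; F/A/D/B; G] holding=C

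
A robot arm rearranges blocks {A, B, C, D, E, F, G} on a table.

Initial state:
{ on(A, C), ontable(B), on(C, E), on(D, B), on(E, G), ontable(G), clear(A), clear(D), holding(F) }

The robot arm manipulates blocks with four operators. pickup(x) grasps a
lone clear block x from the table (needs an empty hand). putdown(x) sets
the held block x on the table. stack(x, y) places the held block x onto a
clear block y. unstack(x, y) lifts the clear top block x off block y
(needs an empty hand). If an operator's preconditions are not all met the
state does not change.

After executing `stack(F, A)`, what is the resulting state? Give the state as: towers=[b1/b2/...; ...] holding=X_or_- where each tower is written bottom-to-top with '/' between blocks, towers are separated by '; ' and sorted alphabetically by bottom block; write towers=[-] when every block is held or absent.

towers=[B/D; G/E/C/A/F] holding=-

before: towers=[B/D; G/E/C/A] holding=F
pre[stack(F, A)]: holding(F) ok, clear(A) ok, F≠A ok
all met → apply stack(F, A)
after:  towers=[B/D; G/E/C/A/F] holding=-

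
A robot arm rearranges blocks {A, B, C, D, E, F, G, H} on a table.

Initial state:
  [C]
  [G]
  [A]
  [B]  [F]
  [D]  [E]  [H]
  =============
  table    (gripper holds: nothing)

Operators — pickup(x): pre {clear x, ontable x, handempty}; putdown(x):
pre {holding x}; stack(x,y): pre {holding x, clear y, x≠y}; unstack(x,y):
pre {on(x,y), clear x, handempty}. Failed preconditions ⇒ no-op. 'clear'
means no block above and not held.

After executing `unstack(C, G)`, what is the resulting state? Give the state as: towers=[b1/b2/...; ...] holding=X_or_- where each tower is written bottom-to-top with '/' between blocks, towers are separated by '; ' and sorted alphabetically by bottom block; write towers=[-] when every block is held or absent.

before: towers=[D/B/A/G/C; E/F; H] holding=-
pre[unstack(C, G)]: on(C,G) yes, clear(C) yes, handempty yes
all met → apply unstack(C, G)
after:  towers=[D/B/A/G; E/F; H] holding=C

towers=[D/B/A/G; E/F; H] holding=C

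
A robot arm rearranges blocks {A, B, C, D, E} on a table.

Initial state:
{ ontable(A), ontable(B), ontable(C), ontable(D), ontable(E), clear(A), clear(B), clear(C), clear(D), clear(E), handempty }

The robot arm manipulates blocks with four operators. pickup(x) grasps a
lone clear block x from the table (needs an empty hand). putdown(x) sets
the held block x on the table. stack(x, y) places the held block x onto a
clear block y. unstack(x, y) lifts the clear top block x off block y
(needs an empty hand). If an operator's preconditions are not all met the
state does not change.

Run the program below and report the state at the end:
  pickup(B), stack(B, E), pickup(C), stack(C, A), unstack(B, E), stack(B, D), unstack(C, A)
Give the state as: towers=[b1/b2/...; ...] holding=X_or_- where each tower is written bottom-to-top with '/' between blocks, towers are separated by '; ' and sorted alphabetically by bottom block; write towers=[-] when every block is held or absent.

towers=[A; D/B; E] holding=C

step 1 (pickup(B)): towers=[A; C; D; E] holding=B
step 2 (stack(B, E)): towers=[A; C; D; E/B] holding=-
step 3 (pickup(C)): towers=[A; D; E/B] holding=C
step 4 (stack(C, A)): towers=[A/C; D; E/B] holding=-
step 5 (unstack(B, E)): towers=[A/C; D; E] holding=B
step 6 (stack(B, D)): towers=[A/C; D/B; E] holding=-
step 7 (unstack(C, A)): towers=[A; D/B; E] holding=C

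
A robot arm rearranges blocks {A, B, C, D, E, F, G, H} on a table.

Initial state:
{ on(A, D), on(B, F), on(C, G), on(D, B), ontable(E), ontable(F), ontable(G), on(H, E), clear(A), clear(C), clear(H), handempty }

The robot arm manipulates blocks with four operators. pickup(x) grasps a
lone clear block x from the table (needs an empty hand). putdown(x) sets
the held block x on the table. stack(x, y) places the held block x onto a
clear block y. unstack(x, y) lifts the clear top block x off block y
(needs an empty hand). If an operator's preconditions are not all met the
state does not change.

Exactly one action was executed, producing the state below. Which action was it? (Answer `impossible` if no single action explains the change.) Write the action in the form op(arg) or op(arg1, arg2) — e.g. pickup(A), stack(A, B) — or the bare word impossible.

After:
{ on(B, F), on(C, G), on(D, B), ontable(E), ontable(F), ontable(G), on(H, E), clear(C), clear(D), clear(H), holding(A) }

target: towers=[E/H; F/B/D; G/C] holding=A
     unstack(A, D) → towers=[E/H; F/B/D; G/C] holding=A  ← match
     unstack(H, E) → towers=[E; F/B/D/A; G/C] holding=H
     unstack(C, G) → towers=[E/H; F/B/D/A; G] holding=C

unstack(A, D)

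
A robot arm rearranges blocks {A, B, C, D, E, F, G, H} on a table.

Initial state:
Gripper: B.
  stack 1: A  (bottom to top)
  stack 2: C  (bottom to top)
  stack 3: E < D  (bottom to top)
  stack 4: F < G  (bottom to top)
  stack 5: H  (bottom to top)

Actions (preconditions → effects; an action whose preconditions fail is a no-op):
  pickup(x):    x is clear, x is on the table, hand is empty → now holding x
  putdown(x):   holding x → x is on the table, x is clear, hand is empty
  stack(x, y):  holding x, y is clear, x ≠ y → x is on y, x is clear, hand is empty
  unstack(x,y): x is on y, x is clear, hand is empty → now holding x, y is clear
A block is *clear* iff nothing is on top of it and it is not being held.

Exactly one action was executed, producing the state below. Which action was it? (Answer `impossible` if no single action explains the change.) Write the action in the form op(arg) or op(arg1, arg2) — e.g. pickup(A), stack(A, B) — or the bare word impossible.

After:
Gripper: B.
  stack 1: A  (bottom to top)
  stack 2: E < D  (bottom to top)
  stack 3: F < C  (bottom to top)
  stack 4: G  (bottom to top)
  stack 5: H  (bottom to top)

target: towers=[A; E/D; F/C; G; H] holding=B
        putdown(B) → towers=[A; B; C; E/D; F/G; H] holding=-
       stack(B, G) → towers=[A; C; E/D; F/G/B; H] holding=-
       stack(B, A) → towers=[A/B; C; E/D; F/G; H] holding=-
       stack(B, H) → towers=[A; C; E/D; F/G; H/B] holding=-
       stack(B, D) → towers=[A; C; E/D/B; F/G; H] holding=-
       stack(B, C) → towers=[A; C/B; E/D; F/G; H] holding=-
none of the 6 applicable actions match → impossible

impossible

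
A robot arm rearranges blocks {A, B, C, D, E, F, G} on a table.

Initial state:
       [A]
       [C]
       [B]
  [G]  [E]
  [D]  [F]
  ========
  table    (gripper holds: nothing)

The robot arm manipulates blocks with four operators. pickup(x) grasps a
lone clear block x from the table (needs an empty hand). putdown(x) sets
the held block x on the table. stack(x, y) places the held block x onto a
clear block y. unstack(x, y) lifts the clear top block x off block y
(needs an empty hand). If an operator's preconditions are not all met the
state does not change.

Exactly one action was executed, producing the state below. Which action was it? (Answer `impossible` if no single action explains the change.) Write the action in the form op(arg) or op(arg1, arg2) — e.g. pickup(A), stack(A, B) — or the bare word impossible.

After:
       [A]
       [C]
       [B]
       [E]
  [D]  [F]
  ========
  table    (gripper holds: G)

unstack(G, D)

target: towers=[D; F/E/B/C/A] holding=G
     unstack(G, D) → towers=[D; F/E/B/C/A] holding=G  ← match
     unstack(A, C) → towers=[D/G; F/E/B/C] holding=A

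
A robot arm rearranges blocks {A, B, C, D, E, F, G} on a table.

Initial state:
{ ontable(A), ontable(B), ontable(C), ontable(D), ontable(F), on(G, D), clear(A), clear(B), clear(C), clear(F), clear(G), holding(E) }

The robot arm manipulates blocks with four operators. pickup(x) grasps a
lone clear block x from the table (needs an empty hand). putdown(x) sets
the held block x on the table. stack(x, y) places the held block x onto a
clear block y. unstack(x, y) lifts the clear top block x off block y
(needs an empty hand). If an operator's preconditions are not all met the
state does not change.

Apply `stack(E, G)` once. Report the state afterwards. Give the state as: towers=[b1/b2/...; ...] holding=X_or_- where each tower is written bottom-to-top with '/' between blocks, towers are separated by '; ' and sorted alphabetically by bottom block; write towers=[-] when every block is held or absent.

before: towers=[A; B; C; D/G; F] holding=E
pre[stack(E, G)]: holding(E) yes, clear(G) yes, E≠G yes
all met → apply stack(E, G)
after:  towers=[A; B; C; D/G/E; F] holding=-

towers=[A; B; C; D/G/E; F] holding=-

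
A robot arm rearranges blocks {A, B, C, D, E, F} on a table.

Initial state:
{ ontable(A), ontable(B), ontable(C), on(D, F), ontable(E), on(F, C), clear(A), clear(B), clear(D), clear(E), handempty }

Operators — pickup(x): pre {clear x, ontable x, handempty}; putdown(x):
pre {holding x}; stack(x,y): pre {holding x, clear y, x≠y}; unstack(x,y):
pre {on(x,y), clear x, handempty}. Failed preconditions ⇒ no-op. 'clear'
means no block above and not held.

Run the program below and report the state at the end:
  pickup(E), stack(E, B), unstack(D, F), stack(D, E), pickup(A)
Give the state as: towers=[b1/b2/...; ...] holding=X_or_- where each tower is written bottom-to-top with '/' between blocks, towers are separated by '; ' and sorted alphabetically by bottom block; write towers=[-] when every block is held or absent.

towers=[B/E/D; C/F] holding=A

step 1 (pickup(E)): towers=[A; B; C/F/D] holding=E
step 2 (stack(E, B)): towers=[A; B/E; C/F/D] holding=-
step 3 (unstack(D, F)): towers=[A; B/E; C/F] holding=D
step 4 (stack(D, E)): towers=[A; B/E/D; C/F] holding=-
step 5 (pickup(A)): towers=[B/E/D; C/F] holding=A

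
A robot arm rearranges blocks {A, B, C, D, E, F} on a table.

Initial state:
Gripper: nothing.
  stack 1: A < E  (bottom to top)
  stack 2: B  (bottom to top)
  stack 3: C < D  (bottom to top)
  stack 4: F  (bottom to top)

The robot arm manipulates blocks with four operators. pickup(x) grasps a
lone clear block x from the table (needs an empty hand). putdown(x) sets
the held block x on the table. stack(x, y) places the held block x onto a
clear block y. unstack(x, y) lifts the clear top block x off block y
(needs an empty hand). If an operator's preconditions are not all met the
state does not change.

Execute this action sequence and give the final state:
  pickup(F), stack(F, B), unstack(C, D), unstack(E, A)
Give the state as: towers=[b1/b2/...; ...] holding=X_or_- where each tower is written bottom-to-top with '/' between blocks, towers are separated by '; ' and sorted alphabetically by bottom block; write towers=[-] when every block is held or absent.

towers=[A; B/F; C/D] holding=E

step 1 (pickup(F)): towers=[A/E; B; C/D] holding=F
step 2 (stack(F, B)): towers=[A/E; B/F; C/D] holding=-
step 3 (unstack(C, D)) [no-op]: towers=[A/E; B/F; C/D] holding=-
step 4 (unstack(E, A)): towers=[A; B/F; C/D] holding=E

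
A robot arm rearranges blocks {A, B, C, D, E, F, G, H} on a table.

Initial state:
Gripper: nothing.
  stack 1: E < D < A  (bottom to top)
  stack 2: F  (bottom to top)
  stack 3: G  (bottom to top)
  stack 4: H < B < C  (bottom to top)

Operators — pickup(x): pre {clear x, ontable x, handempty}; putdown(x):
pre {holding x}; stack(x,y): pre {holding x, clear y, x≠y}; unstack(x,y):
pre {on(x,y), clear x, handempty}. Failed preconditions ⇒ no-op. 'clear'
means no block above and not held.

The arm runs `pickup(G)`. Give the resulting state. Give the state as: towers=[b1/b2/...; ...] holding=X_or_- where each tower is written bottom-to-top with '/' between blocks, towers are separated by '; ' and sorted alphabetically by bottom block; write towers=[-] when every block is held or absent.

before: towers=[E/D/A; F; G; H/B/C] holding=-
pre[pickup(G)]: clear(G) ok, ontable(G) ok, handempty ok
all met → apply pickup(G)
after:  towers=[E/D/A; F; H/B/C] holding=G

towers=[E/D/A; F; H/B/C] holding=G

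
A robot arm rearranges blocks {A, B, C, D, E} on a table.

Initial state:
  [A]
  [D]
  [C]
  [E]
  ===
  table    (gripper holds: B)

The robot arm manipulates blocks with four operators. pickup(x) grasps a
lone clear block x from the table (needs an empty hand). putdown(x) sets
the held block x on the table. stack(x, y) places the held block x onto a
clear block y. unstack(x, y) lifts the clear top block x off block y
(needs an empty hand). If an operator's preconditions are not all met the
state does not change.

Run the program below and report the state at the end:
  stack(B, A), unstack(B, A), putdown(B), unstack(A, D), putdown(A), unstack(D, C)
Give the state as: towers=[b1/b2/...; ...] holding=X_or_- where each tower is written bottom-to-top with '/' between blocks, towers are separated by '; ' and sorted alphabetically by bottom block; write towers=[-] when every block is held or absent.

towers=[A; B; E/C] holding=D

step 1 (stack(B, A)): towers=[E/C/D/A/B] holding=-
step 2 (unstack(B, A)): towers=[E/C/D/A] holding=B
step 3 (putdown(B)): towers=[B; E/C/D/A] holding=-
step 4 (unstack(A, D)): towers=[B; E/C/D] holding=A
step 5 (putdown(A)): towers=[A; B; E/C/D] holding=-
step 6 (unstack(D, C)): towers=[A; B; E/C] holding=D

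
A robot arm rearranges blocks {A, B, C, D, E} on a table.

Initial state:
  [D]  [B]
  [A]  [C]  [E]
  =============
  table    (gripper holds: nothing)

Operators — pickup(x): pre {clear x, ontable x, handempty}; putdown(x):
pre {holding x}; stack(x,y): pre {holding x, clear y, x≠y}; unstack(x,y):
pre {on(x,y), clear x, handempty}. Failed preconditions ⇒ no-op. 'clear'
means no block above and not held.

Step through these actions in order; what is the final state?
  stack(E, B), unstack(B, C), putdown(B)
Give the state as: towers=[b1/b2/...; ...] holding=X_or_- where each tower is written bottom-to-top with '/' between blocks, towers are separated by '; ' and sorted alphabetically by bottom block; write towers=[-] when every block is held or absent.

towers=[A/D; B; C; E] holding=-

step 1 (stack(E, B)) [no-op]: towers=[A/D; C/B; E] holding=-
step 2 (unstack(B, C)): towers=[A/D; C; E] holding=B
step 3 (putdown(B)): towers=[A/D; B; C; E] holding=-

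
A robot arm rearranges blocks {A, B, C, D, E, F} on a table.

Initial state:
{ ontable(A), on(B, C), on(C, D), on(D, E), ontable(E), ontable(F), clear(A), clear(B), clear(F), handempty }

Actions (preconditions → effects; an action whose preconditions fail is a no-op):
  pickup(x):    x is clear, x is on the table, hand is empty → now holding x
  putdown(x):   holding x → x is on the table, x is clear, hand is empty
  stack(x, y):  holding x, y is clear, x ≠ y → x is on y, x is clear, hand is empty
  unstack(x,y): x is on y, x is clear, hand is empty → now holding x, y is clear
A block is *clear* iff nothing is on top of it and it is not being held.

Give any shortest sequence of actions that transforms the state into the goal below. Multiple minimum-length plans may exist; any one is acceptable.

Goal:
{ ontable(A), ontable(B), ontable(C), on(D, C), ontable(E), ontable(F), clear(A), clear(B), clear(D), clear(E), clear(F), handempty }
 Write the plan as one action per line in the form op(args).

step 1 (unstack(B, C)): towers=[A; E/D/C; F] holding=B
step 2 (putdown(B)): towers=[A; B; E/D/C; F] holding=-
step 3 (unstack(C, D)): towers=[A; B; E/D; F] holding=C
step 4 (putdown(C)): towers=[A; B; C; E/D; F] holding=-
step 5 (unstack(D, E)): towers=[A; B; C; E; F] holding=D
step 6 (stack(D, C)): towers=[A; B; C/D; E; F] holding=-
goal check: towers=[A; B; C/D; E; F] holding=- — reached (length 6, optimal by BFS)

unstack(B, C)
putdown(B)
unstack(C, D)
putdown(C)
unstack(D, E)
stack(D, C)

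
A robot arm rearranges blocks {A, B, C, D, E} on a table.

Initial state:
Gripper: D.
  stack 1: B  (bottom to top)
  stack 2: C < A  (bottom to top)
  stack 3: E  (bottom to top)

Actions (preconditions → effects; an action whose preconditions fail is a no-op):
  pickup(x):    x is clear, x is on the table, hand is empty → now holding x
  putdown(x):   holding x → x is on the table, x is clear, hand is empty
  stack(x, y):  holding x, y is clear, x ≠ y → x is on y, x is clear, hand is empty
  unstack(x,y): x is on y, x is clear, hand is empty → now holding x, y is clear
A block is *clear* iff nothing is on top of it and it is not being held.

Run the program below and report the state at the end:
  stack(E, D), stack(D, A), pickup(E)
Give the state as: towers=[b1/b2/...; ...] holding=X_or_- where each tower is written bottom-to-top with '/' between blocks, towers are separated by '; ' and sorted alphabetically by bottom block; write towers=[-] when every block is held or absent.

towers=[B; C/A/D] holding=E

step 1 (stack(E, D)) [no-op]: towers=[B; C/A; E] holding=D
step 2 (stack(D, A)): towers=[B; C/A/D; E] holding=-
step 3 (pickup(E)): towers=[B; C/A/D] holding=E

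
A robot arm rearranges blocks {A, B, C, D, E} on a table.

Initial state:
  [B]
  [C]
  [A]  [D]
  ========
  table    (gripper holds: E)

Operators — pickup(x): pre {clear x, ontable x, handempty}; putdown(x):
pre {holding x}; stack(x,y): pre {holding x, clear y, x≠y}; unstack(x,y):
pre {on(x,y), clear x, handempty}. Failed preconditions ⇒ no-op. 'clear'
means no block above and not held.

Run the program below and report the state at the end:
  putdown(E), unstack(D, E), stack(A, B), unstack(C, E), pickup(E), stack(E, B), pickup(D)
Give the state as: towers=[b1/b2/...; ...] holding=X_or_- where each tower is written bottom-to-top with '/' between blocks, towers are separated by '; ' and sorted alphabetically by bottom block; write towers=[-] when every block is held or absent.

towers=[A/C/B/E] holding=D

step 1 (putdown(E)): towers=[A/C/B; D; E] holding=-
step 2 (unstack(D, E)) [no-op]: towers=[A/C/B; D; E] holding=-
step 3 (stack(A, B)) [no-op]: towers=[A/C/B; D; E] holding=-
step 4 (unstack(C, E)) [no-op]: towers=[A/C/B; D; E] holding=-
step 5 (pickup(E)): towers=[A/C/B; D] holding=E
step 6 (stack(E, B)): towers=[A/C/B/E; D] holding=-
step 7 (pickup(D)): towers=[A/C/B/E] holding=D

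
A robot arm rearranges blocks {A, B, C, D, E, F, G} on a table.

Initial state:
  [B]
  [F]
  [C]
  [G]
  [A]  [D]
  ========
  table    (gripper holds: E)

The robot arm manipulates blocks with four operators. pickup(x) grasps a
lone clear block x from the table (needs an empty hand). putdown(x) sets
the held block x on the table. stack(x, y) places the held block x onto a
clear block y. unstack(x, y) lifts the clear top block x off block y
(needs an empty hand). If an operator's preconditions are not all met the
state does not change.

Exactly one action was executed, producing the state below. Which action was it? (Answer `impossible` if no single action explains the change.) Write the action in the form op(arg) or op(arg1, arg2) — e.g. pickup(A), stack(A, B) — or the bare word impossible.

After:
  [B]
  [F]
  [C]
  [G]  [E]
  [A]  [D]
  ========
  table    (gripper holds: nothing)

stack(E, D)

target: towers=[A/G/C/F/B; D/E] holding=-
        putdown(E) → towers=[A/G/C/F/B; D; E] holding=-
       stack(E, B) → towers=[A/G/C/F/B/E; D] holding=-
       stack(E, D) → towers=[A/G/C/F/B; D/E] holding=-  ← match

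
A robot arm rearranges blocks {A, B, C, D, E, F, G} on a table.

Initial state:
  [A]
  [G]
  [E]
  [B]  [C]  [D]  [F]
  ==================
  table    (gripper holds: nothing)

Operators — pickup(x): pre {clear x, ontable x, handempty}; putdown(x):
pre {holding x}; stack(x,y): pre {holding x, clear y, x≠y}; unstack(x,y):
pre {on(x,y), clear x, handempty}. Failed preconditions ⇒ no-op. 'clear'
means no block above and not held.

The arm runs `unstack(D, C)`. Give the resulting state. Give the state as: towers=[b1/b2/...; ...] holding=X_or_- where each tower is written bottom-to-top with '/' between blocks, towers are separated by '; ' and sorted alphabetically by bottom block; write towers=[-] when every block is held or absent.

before: towers=[B/E/G/A; C; D; F] holding=-
pre[unstack(D, C)]: on(D,C) ✗, clear(D) ✓, handempty ✓
on(D,C) unmet → unstack(D, C) is a no-op
after:  towers=[B/E/G/A; C; D; F] holding=-

towers=[B/E/G/A; C; D; F] holding=-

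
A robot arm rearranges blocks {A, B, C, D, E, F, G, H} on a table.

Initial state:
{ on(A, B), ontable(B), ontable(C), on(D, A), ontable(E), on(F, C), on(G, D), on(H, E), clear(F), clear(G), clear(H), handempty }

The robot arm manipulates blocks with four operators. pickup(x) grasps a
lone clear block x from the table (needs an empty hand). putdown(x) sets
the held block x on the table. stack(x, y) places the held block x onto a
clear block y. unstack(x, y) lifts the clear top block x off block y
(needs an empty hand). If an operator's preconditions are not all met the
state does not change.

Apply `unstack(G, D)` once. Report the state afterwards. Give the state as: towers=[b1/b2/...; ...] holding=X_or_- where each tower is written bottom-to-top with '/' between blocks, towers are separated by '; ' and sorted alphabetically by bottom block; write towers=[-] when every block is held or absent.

towers=[B/A/D; C/F; E/H] holding=G

before: towers=[B/A/D/G; C/F; E/H] holding=-
pre[unstack(G, D)]: on(G,D) ok, clear(G) ok, handempty ok
all met → apply unstack(G, D)
after:  towers=[B/A/D; C/F; E/H] holding=G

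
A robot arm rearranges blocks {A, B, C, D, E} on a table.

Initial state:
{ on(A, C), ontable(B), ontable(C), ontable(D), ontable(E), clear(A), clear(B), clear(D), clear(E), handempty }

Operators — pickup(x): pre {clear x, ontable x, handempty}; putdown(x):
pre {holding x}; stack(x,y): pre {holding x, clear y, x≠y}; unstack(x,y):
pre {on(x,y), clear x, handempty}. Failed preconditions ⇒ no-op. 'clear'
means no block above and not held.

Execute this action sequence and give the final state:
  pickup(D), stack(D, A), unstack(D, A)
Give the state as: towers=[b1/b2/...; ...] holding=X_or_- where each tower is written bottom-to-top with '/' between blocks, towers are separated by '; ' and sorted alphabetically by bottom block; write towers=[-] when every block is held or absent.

towers=[B; C/A; E] holding=D

step 1 (pickup(D)): towers=[B; C/A; E] holding=D
step 2 (stack(D, A)): towers=[B; C/A/D; E] holding=-
step 3 (unstack(D, A)): towers=[B; C/A; E] holding=D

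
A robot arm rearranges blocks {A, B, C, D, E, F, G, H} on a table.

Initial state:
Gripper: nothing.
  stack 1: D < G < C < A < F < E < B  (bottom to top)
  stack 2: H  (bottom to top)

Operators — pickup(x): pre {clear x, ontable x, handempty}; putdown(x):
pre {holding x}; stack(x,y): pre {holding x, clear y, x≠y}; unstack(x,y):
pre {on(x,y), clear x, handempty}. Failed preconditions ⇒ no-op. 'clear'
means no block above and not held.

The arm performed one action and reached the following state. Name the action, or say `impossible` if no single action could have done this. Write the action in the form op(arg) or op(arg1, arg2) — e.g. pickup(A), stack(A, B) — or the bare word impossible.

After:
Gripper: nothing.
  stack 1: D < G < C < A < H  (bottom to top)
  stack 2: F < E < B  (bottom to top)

target: towers=[D/G/C/A/H; F/E/B] holding=-
         pickup(H) → towers=[D/G/C/A/F/E/B] holding=H
     unstack(B, E) → towers=[D/G/C/A/F/E; H] holding=B
none of the 2 applicable actions match → impossible

impossible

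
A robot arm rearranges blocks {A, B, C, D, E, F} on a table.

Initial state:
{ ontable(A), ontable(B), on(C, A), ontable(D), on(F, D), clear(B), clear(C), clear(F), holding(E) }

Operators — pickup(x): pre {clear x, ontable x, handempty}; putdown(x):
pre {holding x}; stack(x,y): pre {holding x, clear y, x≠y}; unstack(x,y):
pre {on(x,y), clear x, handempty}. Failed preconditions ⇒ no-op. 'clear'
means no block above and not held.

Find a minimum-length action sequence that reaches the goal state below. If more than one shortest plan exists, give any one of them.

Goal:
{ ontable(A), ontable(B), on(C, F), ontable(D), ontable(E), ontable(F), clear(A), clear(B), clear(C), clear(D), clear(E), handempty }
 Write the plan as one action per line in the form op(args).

step 1 (putdown(E)): towers=[A/C; B; D/F; E] holding=-
step 2 (unstack(F, D)): towers=[A/C; B; D; E] holding=F
step 3 (putdown(F)): towers=[A/C; B; D; E; F] holding=-
step 4 (unstack(C, A)): towers=[A; B; D; E; F] holding=C
step 5 (stack(C, F)): towers=[A; B; D; E; F/C] holding=-
goal check: towers=[A; B; D; E; F/C] holding=- — reached (length 5, optimal by BFS)

putdown(E)
unstack(F, D)
putdown(F)
unstack(C, A)
stack(C, F)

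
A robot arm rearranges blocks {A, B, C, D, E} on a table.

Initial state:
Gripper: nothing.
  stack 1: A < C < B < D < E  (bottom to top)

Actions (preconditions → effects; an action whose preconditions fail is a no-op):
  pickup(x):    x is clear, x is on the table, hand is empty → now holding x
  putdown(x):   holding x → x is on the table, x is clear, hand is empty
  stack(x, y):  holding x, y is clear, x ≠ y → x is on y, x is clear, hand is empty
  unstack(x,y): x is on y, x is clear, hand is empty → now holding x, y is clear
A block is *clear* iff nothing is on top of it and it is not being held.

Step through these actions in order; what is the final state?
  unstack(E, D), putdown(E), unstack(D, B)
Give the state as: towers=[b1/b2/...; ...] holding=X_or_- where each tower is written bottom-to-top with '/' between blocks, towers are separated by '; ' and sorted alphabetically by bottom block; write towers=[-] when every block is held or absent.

towers=[A/C/B; E] holding=D

step 1 (unstack(E, D)): towers=[A/C/B/D] holding=E
step 2 (putdown(E)): towers=[A/C/B/D; E] holding=-
step 3 (unstack(D, B)): towers=[A/C/B; E] holding=D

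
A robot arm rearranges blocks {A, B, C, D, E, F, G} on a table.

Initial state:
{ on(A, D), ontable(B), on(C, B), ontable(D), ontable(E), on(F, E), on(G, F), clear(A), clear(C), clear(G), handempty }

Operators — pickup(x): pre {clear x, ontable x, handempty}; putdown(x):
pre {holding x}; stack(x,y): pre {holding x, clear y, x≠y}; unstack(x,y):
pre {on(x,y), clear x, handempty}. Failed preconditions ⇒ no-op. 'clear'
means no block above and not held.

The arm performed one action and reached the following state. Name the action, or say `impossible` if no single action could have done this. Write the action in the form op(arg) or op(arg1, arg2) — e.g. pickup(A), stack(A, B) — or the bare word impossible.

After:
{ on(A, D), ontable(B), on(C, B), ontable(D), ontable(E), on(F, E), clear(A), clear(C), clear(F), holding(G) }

unstack(G, F)

target: towers=[B/C; D/A; E/F] holding=G
     unstack(G, F) → towers=[B/C; D/A; E/F] holding=G  ← match
     unstack(A, D) → towers=[B/C; D; E/F/G] holding=A
     unstack(C, B) → towers=[B; D/A; E/F/G] holding=C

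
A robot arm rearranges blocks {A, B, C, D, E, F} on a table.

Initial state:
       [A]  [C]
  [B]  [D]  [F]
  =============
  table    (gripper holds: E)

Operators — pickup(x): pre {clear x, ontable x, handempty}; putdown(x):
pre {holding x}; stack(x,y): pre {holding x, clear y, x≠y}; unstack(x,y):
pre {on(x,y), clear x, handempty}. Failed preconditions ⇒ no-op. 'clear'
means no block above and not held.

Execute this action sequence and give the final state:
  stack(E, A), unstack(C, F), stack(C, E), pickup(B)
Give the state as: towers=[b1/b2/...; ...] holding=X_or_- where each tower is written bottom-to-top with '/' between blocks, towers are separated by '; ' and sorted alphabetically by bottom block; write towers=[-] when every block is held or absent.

towers=[D/A/E/C; F] holding=B

step 1 (stack(E, A)): towers=[B; D/A/E; F/C] holding=-
step 2 (unstack(C, F)): towers=[B; D/A/E; F] holding=C
step 3 (stack(C, E)): towers=[B; D/A/E/C; F] holding=-
step 4 (pickup(B)): towers=[D/A/E/C; F] holding=B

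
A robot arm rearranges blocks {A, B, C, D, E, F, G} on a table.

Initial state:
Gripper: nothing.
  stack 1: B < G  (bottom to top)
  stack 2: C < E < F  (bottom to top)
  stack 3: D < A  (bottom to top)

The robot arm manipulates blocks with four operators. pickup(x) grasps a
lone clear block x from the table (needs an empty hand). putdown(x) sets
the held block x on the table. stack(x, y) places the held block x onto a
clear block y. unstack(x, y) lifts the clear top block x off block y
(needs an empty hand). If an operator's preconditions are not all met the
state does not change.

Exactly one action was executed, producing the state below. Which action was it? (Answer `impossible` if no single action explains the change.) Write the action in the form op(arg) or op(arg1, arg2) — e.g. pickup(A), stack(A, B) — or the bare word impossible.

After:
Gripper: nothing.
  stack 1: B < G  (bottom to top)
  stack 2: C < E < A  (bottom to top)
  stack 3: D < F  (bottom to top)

target: towers=[B/G; C/E/A; D/F] holding=-
     unstack(F, E) → towers=[B/G; C/E; D/A] holding=F
     unstack(G, B) → towers=[B; C/E/F; D/A] holding=G
     unstack(A, D) → towers=[B/G; C/E/F; D] holding=A
none of the 3 applicable actions match → impossible

impossible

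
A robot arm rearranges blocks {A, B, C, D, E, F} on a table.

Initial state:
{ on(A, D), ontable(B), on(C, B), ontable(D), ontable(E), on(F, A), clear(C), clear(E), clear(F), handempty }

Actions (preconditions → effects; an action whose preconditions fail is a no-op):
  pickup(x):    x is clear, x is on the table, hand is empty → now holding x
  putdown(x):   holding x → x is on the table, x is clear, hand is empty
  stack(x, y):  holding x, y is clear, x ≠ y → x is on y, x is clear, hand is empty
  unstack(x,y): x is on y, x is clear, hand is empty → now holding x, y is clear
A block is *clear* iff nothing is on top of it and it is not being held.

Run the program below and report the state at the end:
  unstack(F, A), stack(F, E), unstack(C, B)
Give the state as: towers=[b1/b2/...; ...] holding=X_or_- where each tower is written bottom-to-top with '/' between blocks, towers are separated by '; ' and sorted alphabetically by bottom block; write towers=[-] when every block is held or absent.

step 1 (unstack(F, A)): towers=[B/C; D/A; E] holding=F
step 2 (stack(F, E)): towers=[B/C; D/A; E/F] holding=-
step 3 (unstack(C, B)): towers=[B; D/A; E/F] holding=C

towers=[B; D/A; E/F] holding=C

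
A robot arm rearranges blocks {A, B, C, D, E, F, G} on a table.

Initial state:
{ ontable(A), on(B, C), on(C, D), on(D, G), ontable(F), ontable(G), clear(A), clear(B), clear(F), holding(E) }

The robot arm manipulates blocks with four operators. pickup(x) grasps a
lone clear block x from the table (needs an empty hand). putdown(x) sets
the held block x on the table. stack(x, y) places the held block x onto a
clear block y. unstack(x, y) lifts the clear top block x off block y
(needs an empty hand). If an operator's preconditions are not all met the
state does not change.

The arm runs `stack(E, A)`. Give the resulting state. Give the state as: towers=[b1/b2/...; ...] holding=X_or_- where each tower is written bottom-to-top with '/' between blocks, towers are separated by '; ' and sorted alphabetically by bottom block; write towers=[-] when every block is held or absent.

towers=[A/E; F; G/D/C/B] holding=-

before: towers=[A; F; G/D/C/B] holding=E
pre[stack(E, A)]: holding(E) ✓, clear(A) ✓, E≠A ✓
all met → apply stack(E, A)
after:  towers=[A/E; F; G/D/C/B] holding=-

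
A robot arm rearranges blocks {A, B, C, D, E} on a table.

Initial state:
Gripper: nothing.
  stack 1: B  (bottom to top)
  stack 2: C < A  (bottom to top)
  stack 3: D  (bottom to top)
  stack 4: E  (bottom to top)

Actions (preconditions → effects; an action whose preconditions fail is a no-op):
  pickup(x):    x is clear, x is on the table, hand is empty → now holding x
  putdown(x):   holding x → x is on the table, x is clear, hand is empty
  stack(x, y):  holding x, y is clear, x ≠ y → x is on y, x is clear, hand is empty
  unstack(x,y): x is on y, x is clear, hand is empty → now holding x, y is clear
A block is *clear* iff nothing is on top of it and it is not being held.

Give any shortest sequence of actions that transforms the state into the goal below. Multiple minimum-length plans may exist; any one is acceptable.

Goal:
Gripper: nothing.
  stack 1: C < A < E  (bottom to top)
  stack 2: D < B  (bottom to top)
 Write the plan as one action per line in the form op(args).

pickup(B)
stack(B, D)
pickup(E)
stack(E, A)

step 1 (pickup(B)): towers=[C/A; D; E] holding=B
step 2 (stack(B, D)): towers=[C/A; D/B; E] holding=-
step 3 (pickup(E)): towers=[C/A; D/B] holding=E
step 4 (stack(E, A)): towers=[C/A/E; D/B] holding=-
goal check: towers=[C/A/E; D/B] holding=- — reached (length 4, optimal by BFS)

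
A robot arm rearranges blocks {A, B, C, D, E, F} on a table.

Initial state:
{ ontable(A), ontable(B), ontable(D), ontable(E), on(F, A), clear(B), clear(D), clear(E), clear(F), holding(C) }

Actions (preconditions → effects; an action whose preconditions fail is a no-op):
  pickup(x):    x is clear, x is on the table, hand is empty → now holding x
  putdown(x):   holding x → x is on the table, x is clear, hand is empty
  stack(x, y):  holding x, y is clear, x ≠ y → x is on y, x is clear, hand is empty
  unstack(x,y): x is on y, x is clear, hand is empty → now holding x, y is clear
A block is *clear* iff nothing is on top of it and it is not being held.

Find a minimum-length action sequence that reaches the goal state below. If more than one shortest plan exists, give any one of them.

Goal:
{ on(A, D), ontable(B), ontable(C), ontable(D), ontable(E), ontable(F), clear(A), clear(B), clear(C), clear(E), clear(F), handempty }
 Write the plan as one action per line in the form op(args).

step 1 (putdown(C)): towers=[A/F; B; C; D; E] holding=-
step 2 (unstack(F, A)): towers=[A; B; C; D; E] holding=F
step 3 (putdown(F)): towers=[A; B; C; D; E; F] holding=-
step 4 (pickup(A)): towers=[B; C; D; E; F] holding=A
step 5 (stack(A, D)): towers=[B; C; D/A; E; F] holding=-
goal check: towers=[B; C; D/A; E; F] holding=- — reached (length 5, optimal by BFS)

putdown(C)
unstack(F, A)
putdown(F)
pickup(A)
stack(A, D)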